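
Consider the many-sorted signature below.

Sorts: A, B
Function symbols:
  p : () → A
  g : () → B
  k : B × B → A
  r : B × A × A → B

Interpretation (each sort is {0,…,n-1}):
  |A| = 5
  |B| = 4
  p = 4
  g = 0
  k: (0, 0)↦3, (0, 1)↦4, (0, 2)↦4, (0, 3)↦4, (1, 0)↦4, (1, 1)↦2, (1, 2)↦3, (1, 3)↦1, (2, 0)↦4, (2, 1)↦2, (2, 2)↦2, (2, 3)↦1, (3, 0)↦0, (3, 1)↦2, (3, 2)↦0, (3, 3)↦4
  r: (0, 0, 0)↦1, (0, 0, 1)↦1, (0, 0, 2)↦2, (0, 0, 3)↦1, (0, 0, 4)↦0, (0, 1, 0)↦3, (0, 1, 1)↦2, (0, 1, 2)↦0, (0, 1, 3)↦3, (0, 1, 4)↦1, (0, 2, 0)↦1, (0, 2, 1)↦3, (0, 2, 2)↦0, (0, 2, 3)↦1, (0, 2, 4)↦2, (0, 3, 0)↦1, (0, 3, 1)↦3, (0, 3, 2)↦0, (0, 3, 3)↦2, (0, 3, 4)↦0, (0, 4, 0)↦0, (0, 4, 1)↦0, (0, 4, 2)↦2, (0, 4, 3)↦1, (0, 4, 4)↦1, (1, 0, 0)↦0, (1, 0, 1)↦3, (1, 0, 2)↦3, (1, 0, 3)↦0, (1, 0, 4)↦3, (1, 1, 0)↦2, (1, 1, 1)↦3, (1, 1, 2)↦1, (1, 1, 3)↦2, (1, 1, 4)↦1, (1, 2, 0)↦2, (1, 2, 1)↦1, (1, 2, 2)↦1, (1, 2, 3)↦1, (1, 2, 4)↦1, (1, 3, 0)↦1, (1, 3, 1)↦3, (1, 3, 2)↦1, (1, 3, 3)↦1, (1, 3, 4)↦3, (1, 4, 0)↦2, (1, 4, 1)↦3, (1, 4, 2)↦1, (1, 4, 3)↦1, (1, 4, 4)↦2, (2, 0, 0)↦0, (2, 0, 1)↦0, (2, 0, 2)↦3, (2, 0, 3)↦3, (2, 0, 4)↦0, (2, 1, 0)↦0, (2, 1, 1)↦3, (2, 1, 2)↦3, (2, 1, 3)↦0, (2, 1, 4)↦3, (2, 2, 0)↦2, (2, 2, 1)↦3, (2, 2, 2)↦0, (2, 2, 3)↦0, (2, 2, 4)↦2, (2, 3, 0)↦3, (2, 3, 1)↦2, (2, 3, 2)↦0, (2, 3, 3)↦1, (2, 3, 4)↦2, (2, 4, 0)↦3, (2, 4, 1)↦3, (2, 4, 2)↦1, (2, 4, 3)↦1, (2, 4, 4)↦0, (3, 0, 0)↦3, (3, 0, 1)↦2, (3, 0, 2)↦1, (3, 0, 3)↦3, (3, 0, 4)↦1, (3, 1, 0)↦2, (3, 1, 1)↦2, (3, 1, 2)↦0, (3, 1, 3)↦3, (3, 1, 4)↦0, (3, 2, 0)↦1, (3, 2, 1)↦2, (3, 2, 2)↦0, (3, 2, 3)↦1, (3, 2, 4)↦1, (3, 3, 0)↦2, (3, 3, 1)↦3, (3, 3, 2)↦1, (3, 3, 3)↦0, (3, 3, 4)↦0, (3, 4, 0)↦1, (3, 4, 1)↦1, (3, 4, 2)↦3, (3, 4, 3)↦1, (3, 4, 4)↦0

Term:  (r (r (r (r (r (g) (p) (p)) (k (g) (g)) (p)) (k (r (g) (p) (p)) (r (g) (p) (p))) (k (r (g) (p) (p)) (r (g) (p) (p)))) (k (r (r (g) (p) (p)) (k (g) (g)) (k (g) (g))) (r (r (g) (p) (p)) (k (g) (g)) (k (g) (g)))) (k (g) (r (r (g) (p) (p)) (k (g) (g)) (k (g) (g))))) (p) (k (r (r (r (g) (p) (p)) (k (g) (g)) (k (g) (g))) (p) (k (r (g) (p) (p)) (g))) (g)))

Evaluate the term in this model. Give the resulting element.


  g = 0
  p = 4
  p = 4
  (r (g) (p) (p)) = r(0, 4, 4) = 1
  g = 0
  g = 0
  (k (g) (g)) = k(0, 0) = 3
  p = 4
  (r (r (g) (p) (p)) (k (g) (g)) (p)) = r(1, 3, 4) = 3
  g = 0
  p = 4
  p = 4
  (r (g) (p) (p)) = r(0, 4, 4) = 1
  g = 0
  p = 4
  p = 4
  (r (g) (p) (p)) = r(0, 4, 4) = 1
  (k (r (g) (p) (p)) (r (g) (p) (p))) = k(1, 1) = 2
  g = 0
  p = 4
  p = 4
  (r (g) (p) (p)) = r(0, 4, 4) = 1
  g = 0
  p = 4
  p = 4
  (r (g) (p) (p)) = r(0, 4, 4) = 1
  (k (r (g) (p) (p)) (r (g) (p) (p))) = k(1, 1) = 2
  (r (r (r (g) (p) (p)) (k (g) (g)) (p)) (k (r (g) (p) (p)) (r (g) (p) (p))) (k (r (g) (p) (p)) (r (g) (p) (p)))) = r(3, 2, 2) = 0
  g = 0
  p = 4
  p = 4
  (r (g) (p) (p)) = r(0, 4, 4) = 1
  g = 0
  g = 0
  (k (g) (g)) = k(0, 0) = 3
  g = 0
  g = 0
  (k (g) (g)) = k(0, 0) = 3
  (r (r (g) (p) (p)) (k (g) (g)) (k (g) (g))) = r(1, 3, 3) = 1
  g = 0
  p = 4
  p = 4
  (r (g) (p) (p)) = r(0, 4, 4) = 1
  g = 0
  g = 0
  (k (g) (g)) = k(0, 0) = 3
  g = 0
  g = 0
  (k (g) (g)) = k(0, 0) = 3
  (r (r (g) (p) (p)) (k (g) (g)) (k (g) (g))) = r(1, 3, 3) = 1
  (k (r (r (g) (p) (p)) (k (g) (g)) (k (g) (g))) (r (r (g) (p) (p)) (k (g) (g)) (k (g) (g)))) = k(1, 1) = 2
  g = 0
  g = 0
  p = 4
  p = 4
  (r (g) (p) (p)) = r(0, 4, 4) = 1
  g = 0
  g = 0
  (k (g) (g)) = k(0, 0) = 3
  g = 0
  g = 0
  (k (g) (g)) = k(0, 0) = 3
  (r (r (g) (p) (p)) (k (g) (g)) (k (g) (g))) = r(1, 3, 3) = 1
  (k (g) (r (r (g) (p) (p)) (k (g) (g)) (k (g) (g)))) = k(0, 1) = 4
  (r (r (r (r (g) (p) (p)) (k (g) (g)) (p)) (k (r (g) (p) (p)) (r (g) (p) (p))) (k (r (g) (p) (p)) (r (g) (p) (p)))) (k (r (r (g) (p) (p)) (k (g) (g)) (k (g) (g))) (r (r (g) (p) (p)) (k (g) (g)) (k (g) (g)))) (k (g) (r (r (g) (p) (p)) (k (g) (g)) (k (g) (g))))) = r(0, 2, 4) = 2
  p = 4
  g = 0
  p = 4
  p = 4
  (r (g) (p) (p)) = r(0, 4, 4) = 1
  g = 0
  g = 0
  (k (g) (g)) = k(0, 0) = 3
  g = 0
  g = 0
  (k (g) (g)) = k(0, 0) = 3
  (r (r (g) (p) (p)) (k (g) (g)) (k (g) (g))) = r(1, 3, 3) = 1
  p = 4
  g = 0
  p = 4
  p = 4
  (r (g) (p) (p)) = r(0, 4, 4) = 1
  g = 0
  (k (r (g) (p) (p)) (g)) = k(1, 0) = 4
  (r (r (r (g) (p) (p)) (k (g) (g)) (k (g) (g))) (p) (k (r (g) (p) (p)) (g))) = r(1, 4, 4) = 2
  g = 0
  (k (r (r (r (g) (p) (p)) (k (g) (g)) (k (g) (g))) (p) (k (r (g) (p) (p)) (g))) (g)) = k(2, 0) = 4
  (r (r (r (r (r (g) (p) (p)) (k (g) (g)) (p)) (k (r (g) (p) (p)) (r (g) (p) (p))) (k (r (g) (p) (p)) (r (g) (p) (p)))) (k (r (r (g) (p) (p)) (k (g) (g)) (k (g) (g))) (r (r (g) (p) (p)) (k (g) (g)) (k (g) (g)))) (k (g) (r (r (g) (p) (p)) (k (g) (g)) (k (g) (g))))) (p) (k (r (r (r (g) (p) (p)) (k (g) (g)) (k (g) (g))) (p) (k (r (g) (p) (p)) (g))) (g))) = r(2, 4, 4) = 0

value = 0


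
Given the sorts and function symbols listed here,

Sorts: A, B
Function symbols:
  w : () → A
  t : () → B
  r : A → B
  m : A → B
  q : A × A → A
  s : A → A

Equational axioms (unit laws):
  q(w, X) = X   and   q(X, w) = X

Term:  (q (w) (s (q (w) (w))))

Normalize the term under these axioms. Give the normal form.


normal form = (s (w))

1. (q (w) (s (q (w) (w))))  →  (s (q (w) (w)))
2. (s (q (w) (w)))  →  (s (w))


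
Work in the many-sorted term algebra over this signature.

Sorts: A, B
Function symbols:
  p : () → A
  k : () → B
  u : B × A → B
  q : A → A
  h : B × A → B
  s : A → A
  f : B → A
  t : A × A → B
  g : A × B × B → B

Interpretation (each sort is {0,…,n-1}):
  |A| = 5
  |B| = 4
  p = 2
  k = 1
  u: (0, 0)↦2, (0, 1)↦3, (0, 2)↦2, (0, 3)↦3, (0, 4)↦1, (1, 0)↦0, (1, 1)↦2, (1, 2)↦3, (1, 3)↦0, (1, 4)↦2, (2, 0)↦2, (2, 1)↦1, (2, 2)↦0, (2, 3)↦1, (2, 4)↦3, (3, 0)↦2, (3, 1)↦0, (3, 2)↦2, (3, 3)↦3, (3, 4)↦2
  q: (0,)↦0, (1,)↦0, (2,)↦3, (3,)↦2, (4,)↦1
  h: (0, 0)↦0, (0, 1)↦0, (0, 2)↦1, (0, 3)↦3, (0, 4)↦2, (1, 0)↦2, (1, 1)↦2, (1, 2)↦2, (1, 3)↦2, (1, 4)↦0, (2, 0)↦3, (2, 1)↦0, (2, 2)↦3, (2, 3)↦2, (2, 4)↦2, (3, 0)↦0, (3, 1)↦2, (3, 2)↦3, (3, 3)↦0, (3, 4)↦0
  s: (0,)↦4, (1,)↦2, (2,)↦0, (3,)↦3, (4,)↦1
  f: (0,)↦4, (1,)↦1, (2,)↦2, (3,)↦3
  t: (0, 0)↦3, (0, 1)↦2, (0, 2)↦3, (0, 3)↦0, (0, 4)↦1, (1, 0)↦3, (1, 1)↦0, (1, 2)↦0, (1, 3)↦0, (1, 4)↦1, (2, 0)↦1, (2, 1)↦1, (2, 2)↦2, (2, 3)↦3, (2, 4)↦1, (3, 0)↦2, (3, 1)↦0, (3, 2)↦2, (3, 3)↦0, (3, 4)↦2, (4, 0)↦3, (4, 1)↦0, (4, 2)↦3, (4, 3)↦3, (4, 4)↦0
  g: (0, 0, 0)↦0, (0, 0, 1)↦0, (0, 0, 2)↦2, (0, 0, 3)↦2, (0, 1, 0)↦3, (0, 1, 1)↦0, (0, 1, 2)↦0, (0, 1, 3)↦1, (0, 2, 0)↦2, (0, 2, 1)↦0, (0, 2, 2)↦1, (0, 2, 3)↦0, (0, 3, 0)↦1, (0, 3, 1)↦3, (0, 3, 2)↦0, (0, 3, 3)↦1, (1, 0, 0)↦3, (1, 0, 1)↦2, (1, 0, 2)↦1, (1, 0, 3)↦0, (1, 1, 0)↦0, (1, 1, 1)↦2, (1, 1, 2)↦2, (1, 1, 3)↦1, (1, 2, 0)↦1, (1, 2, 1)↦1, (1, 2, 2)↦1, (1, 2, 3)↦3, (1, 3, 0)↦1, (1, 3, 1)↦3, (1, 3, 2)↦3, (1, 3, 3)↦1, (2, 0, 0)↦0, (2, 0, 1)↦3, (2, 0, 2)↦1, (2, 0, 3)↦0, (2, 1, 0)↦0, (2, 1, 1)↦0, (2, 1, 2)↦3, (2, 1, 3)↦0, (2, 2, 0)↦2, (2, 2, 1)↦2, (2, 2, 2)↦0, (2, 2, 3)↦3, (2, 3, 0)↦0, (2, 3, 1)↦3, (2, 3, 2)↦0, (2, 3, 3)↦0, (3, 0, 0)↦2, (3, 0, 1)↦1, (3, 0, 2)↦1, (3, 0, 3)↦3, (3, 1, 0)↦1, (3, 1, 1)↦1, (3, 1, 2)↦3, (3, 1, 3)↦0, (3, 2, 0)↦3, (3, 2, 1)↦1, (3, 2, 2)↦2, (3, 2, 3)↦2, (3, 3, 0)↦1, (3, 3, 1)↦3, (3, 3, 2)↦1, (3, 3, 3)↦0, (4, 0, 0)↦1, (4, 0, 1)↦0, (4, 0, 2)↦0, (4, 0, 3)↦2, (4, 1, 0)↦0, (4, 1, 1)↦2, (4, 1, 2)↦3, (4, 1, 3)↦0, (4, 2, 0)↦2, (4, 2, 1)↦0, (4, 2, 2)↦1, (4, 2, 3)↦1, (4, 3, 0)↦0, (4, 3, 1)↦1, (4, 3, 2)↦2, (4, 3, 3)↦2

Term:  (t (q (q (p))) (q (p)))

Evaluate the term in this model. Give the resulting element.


  p = 2
  (q (p)) = q(2,) = 3
  (q (q (p))) = q(3,) = 2
  p = 2
  (q (p)) = q(2,) = 3
  (t (q (q (p))) (q (p))) = t(2, 3) = 3

value = 3


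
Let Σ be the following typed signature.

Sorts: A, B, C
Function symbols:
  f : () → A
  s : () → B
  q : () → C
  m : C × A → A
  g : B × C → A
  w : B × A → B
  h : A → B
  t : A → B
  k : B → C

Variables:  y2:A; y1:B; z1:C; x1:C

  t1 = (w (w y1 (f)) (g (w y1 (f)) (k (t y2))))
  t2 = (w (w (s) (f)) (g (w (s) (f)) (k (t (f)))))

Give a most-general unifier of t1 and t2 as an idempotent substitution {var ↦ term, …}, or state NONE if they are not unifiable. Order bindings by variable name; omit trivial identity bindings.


{y1 ↦ (s), y2 ↦ (f)}


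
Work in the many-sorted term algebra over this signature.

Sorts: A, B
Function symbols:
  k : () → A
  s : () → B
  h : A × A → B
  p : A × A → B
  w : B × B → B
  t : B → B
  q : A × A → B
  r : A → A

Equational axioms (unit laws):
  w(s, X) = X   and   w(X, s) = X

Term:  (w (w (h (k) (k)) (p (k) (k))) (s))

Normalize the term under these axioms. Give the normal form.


1. (w (w (h (k) (k)) (p (k) (k))) (s))  →  (w (h (k) (k)) (p (k) (k)))

normal form = (w (h (k) (k)) (p (k) (k)))


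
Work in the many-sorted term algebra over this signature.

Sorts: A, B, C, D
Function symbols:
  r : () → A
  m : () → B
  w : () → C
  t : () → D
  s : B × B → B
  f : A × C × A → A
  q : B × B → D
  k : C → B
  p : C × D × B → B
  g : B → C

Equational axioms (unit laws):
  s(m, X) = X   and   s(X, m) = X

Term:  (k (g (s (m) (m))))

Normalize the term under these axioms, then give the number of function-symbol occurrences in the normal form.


1. (k (g (s (m) (m))))  →  (k (g (m)))
normal form: (k (g (m)))

size = 3


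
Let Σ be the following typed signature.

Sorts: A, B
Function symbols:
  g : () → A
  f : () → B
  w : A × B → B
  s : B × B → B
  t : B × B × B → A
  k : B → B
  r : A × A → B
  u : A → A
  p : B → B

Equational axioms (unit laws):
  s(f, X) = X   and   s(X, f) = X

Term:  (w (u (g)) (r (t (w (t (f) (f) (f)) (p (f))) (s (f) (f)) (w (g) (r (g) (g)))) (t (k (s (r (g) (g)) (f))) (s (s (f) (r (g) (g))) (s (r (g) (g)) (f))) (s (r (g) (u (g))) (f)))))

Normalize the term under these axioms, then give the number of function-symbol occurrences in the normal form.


1. (w (u (g)) (r (t (w (t (f) (f) (f)) (p (f))) (s (f) (f)) (w (g) (r (g) (g)))) (t (k (s (r (g) (g)) (f))) (s (s (f) (r (g) (g))) (s (r (g) (g)) (f))) (s (r (g) (u (g))) (f)))))  →  (w (u (g)) (r (t (w (t (f) (f) (f)) (p (f))) (f) (w (g) (r (g) (g)))) (t (k (s (r (g) (g)) (f))) (s (s (f) (r (g) (g))) (s (r (g) (g)) (f))) (s (r (g) (u (g))) (f)))))
2. (w (u (g)) (r (t (w (t (f) (f) (f)) (p (f))) (f) (w (g) (r (g) (g)))) (t (k (s (r (g) (g)) (f))) (s (s (f) (r (g) (g))) (s (r (g) (g)) (f))) (s (r (g) (u (g))) (f)))))  →  (w (u (g)) (r (t (w (t (f) (f) (f)) (p (f))) (f) (w (g) (r (g) (g)))) (t (k (r (g) (g))) (s (s (f) (r (g) (g))) (s (r (g) (g)) (f))) (s (r (g) (u (g))) (f)))))
3. (w (u (g)) (r (t (w (t (f) (f) (f)) (p (f))) (f) (w (g) (r (g) (g)))) (t (k (r (g) (g))) (s (s (f) (r (g) (g))) (s (r (g) (g)) (f))) (s (r (g) (u (g))) (f)))))  →  (w (u (g)) (r (t (w (t (f) (f) (f)) (p (f))) (f) (w (g) (r (g) (g)))) (t (k (r (g) (g))) (s (r (g) (g)) (s (r (g) (g)) (f))) (s (r (g) (u (g))) (f)))))
4. (w (u (g)) (r (t (w (t (f) (f) (f)) (p (f))) (f) (w (g) (r (g) (g)))) (t (k (r (g) (g))) (s (r (g) (g)) (s (r (g) (g)) (f))) (s (r (g) (u (g))) (f)))))  →  (w (u (g)) (r (t (w (t (f) (f) (f)) (p (f))) (f) (w (g) (r (g) (g)))) (t (k (r (g) (g))) (s (r (g) (g)) (r (g) (g))) (s (r (g) (u (g))) (f)))))
5. (w (u (g)) (r (t (w (t (f) (f) (f)) (p (f))) (f) (w (g) (r (g) (g)))) (t (k (r (g) (g))) (s (r (g) (g)) (r (g) (g))) (s (r (g) (u (g))) (f)))))  →  (w (u (g)) (r (t (w (t (f) (f) (f)) (p (f))) (f) (w (g) (r (g) (g)))) (t (k (r (g) (g))) (s (r (g) (g)) (r (g) (g))) (r (g) (u (g))))))
normal form: (w (u (g)) (r (t (w (t (f) (f) (f)) (p (f))) (f) (w (g) (r (g) (g)))) (t (k (r (g) (g))) (s (r (g) (g)) (r (g) (g))) (r (g) (u (g))))))

size = 34


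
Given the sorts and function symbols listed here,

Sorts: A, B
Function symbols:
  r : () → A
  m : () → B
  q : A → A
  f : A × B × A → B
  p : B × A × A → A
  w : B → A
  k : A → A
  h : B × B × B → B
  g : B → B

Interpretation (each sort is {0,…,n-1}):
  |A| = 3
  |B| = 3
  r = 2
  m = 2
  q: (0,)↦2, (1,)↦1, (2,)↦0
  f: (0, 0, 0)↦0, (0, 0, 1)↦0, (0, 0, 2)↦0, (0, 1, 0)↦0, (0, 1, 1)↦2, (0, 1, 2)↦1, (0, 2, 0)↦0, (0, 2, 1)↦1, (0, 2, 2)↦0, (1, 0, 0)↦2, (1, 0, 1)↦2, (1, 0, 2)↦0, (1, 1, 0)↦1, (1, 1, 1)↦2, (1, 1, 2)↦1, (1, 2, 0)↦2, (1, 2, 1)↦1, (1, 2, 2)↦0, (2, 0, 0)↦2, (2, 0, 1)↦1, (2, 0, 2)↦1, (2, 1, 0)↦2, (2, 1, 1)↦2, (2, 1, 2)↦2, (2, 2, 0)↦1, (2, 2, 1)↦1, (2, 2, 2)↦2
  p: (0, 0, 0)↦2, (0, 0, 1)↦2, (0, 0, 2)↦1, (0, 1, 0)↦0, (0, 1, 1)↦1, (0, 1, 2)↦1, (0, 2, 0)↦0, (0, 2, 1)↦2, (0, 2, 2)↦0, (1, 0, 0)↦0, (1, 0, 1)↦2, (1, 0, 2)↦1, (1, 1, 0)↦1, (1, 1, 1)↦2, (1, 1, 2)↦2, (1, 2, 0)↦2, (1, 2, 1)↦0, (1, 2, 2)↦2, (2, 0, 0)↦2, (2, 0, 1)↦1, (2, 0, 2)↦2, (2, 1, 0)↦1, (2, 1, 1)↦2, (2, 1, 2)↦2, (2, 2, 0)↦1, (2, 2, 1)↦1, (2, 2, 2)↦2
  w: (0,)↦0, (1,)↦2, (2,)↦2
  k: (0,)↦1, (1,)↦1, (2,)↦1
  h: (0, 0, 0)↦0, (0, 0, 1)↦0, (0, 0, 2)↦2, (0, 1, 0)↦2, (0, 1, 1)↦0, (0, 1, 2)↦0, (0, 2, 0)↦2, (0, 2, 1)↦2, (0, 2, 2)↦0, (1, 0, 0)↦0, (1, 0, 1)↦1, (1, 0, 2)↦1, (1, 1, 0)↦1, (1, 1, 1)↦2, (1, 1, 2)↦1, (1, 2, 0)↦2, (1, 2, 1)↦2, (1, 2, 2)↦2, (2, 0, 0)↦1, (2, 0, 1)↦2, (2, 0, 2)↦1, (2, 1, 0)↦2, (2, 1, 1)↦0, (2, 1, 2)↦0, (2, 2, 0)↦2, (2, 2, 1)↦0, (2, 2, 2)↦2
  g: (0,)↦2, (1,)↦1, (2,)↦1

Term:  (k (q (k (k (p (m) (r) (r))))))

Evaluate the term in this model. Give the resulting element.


  m = 2
  r = 2
  r = 2
  (p (m) (r) (r)) = p(2, 2, 2) = 2
  (k (p (m) (r) (r))) = k(2,) = 1
  (k (k (p (m) (r) (r)))) = k(1,) = 1
  (q (k (k (p (m) (r) (r))))) = q(1,) = 1
  (k (q (k (k (p (m) (r) (r)))))) = k(1,) = 1

value = 1


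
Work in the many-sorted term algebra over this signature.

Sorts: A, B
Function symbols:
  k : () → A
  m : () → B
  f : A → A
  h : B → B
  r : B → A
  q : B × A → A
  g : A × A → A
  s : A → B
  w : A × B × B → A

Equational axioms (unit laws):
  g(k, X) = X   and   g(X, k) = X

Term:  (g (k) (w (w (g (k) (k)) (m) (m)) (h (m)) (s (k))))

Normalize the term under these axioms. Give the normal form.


normal form = (w (w (k) (m) (m)) (h (m)) (s (k)))

1. (g (k) (w (w (g (k) (k)) (m) (m)) (h (m)) (s (k))))  →  (w (w (g (k) (k)) (m) (m)) (h (m)) (s (k)))
2. (w (w (g (k) (k)) (m) (m)) (h (m)) (s (k)))  →  (w (w (k) (m) (m)) (h (m)) (s (k)))


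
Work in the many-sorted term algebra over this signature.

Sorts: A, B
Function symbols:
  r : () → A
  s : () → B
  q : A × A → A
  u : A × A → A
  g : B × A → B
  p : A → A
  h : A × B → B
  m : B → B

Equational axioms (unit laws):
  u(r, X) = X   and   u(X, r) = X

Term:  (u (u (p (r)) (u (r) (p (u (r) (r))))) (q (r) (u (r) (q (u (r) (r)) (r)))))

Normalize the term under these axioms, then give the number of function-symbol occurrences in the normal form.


1. (u (u (p (r)) (u (r) (p (u (r) (r))))) (q (r) (u (r) (q (u (r) (r)) (r)))))  →  (u (u (p (r)) (p (u (r) (r)))) (q (r) (u (r) (q (u (r) (r)) (r)))))
2. (u (u (p (r)) (p (u (r) (r)))) (q (r) (u (r) (q (u (r) (r)) (r)))))  →  (u (u (p (r)) (p (r))) (q (r) (u (r) (q (u (r) (r)) (r)))))
3. (u (u (p (r)) (p (r))) (q (r) (u (r) (q (u (r) (r)) (r)))))  →  (u (u (p (r)) (p (r))) (q (r) (q (u (r) (r)) (r))))
4. (u (u (p (r)) (p (r))) (q (r) (q (u (r) (r)) (r))))  →  (u (u (p (r)) (p (r))) (q (r) (q (r) (r))))
normal form: (u (u (p (r)) (p (r))) (q (r) (q (r) (r))))

size = 11


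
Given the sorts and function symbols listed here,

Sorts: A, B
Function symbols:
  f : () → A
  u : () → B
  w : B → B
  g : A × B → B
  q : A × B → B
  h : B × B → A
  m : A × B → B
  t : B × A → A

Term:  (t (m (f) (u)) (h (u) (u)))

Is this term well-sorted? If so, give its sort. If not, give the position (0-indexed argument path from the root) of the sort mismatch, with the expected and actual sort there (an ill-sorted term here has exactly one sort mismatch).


well-sorted; sort = A

    (f) : A
    (u) : B
  (m (f) (u)) : B
    (u) : B
    (u) : B
  (h (u) (u)) : A
(t (m (f) (u)) (h (u) (u))) : A


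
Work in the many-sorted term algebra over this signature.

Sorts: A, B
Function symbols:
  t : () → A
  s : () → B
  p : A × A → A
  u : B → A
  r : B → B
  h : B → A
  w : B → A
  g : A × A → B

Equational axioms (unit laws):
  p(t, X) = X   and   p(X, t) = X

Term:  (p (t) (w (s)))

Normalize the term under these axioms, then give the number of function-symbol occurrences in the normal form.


size = 2

1. (p (t) (w (s)))  →  (w (s))
normal form: (w (s))


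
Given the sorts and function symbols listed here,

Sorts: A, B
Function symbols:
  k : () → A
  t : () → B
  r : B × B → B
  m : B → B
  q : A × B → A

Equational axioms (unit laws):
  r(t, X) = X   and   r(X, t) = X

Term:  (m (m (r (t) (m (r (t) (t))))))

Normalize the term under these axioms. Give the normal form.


normal form = (m (m (m (t))))

1. (m (m (r (t) (m (r (t) (t))))))  →  (m (m (m (r (t) (t)))))
2. (m (m (m (r (t) (t)))))  →  (m (m (m (t))))


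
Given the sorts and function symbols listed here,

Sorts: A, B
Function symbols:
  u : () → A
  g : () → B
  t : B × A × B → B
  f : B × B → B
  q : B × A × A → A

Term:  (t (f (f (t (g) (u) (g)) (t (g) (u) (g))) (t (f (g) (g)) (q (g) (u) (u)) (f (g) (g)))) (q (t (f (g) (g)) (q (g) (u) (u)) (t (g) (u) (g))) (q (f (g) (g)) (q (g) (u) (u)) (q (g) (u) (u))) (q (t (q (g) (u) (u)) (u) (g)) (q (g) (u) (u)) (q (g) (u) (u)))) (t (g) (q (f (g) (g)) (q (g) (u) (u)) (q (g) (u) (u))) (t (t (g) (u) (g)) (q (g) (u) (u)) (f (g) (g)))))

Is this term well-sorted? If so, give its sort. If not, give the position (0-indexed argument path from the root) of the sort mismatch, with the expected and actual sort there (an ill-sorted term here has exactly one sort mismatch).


        (g) : B
        (u) : A
        (g) : B
      (t (g) (u) (g)) : B
        (g) : B
        (u) : A
        (g) : B
      (t (g) (u) (g)) : B
    (f (t (g) (u) (g)) (t (g) (u) (g))) : B
        (g) : B
        (g) : B
      (f (g) (g)) : B
        (g) : B
        (u) : A
        (u) : A
      (q (g) (u) (u)) : A
        (g) : B
        (g) : B
      (f (g) (g)) : B
    (t (f (g) (g)) (q (g) (u) (u)) (f (g) (g))) : B
  (f (f (t (g) (u) (g)) (t (g) (u) (g))) (t (f (g) (g)) (q (g) (u) (u)) (f (g) (g)))) : B
        (g) : B
        (g) : B
      (f (g) (g)) : B
        (g) : B
        (u) : A
        (u) : A
      (q (g) (u) (u)) : A
        (g) : B
        (u) : A
        (g) : B
      (t (g) (u) (g)) : B
    (t (f (g) (g)) (q (g) (u) (u)) (t (g) (u) (g))) : B
        (g) : B
        (g) : B
      (f (g) (g)) : B
        (g) : B
        (u) : A
        (u) : A
      (q (g) (u) (u)) : A
        (g) : B
        (u) : A
        (u) : A
      (q (g) (u) (u)) : A
    (q (f (g) (g)) (q (g) (u) (u)) (q (g) (u) (u))) : A
          (g) : B
          (u) : A
          (u) : A
        (q (g) (u) (u)) : A
        (u) : A
        (g) : B
      (t (q (g) (u) (u)) (u) (g)) : ✗ arg 0 at [1, 2, 0, 0] has sort A, expected B
        (g) : B
        (u) : A
        (u) : A
      (q (g) (u) (u)) : A
        (g) : B
        (u) : A
        (u) : A
      (q (g) (u) (u)) : A
    (g) : B
        (g) : B
        (g) : B
      (f (g) (g)) : B
        (g) : B
        (u) : A
        (u) : A
      (q (g) (u) (u)) : A
        (g) : B
        (u) : A
        (u) : A
      (q (g) (u) (u)) : A
    (q (f (g) (g)) (q (g) (u) (u)) (q (g) (u) (u))) : A
        (g) : B
        (u) : A
        (g) : B
      (t (g) (u) (g)) : B
        (g) : B
        (u) : A
        (u) : A
      (q (g) (u) (u)) : A
        (g) : B
        (g) : B
      (f (g) (g)) : B
    (t (t (g) (u) (g)) (q (g) (u) (u)) (f (g) (g))) : B
  (t (g) (q (f (g) (g)) (q (g) (u) (u)) (q (g) (u) (u))) (t (t (g) (u) (g)) (q (g) (u) (u)) (f (g) (g)))) : B

ill-sorted at position [1, 2, 0, 0]: expected B, got A


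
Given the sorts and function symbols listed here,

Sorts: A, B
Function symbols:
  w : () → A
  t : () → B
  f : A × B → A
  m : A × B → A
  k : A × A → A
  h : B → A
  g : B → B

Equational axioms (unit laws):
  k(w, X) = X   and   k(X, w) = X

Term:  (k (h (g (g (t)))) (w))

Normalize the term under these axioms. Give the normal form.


normal form = (h (g (g (t))))

1. (k (h (g (g (t)))) (w))  →  (h (g (g (t))))


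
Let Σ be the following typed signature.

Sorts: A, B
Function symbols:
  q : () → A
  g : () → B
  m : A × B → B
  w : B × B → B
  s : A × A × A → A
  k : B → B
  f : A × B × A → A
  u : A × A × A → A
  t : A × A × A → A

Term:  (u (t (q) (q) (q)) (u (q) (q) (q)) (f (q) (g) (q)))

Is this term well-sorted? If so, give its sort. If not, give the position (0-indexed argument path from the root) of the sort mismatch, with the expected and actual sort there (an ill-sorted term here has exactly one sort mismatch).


well-sorted; sort = A

    (q) : A
    (q) : A
    (q) : A
  (t (q) (q) (q)) : A
    (q) : A
    (q) : A
    (q) : A
  (u (q) (q) (q)) : A
    (q) : A
    (g) : B
    (q) : A
  (f (q) (g) (q)) : A
(u (t (q) (q) (q)) (u (q) (q) (q)) (f (q) (g) (q))) : A


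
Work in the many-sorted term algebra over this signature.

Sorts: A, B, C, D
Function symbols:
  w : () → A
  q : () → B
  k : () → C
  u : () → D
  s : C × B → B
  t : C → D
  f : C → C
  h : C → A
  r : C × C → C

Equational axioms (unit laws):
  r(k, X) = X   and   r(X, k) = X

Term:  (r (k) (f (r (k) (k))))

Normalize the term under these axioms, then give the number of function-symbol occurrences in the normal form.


1. (r (k) (f (r (k) (k))))  →  (f (r (k) (k)))
2. (f (r (k) (k)))  →  (f (k))
normal form: (f (k))

size = 2


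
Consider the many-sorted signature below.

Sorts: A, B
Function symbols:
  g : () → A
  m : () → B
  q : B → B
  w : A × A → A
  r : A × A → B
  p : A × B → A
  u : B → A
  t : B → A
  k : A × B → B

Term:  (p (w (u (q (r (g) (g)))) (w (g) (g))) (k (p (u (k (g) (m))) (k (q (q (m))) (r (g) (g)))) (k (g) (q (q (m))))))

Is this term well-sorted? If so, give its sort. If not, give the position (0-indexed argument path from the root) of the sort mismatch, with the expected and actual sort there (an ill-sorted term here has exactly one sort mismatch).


ill-sorted at position [1, 0, 1, 0]: expected A, got B

          (g) : A
          (g) : A
        (r (g) (g)) : B
      (q (r (g) (g))) : B
    (u (q (r (g) (g)))) : A
      (g) : A
      (g) : A
    (w (g) (g)) : A
  (w (u (q (r (g) (g)))) (w (g) (g))) : A
          (g) : A
          (m) : B
        (k (g) (m)) : B
      (u (k (g) (m))) : A
            (m) : B
          (q (m)) : B
        (q (q (m))) : B
          (g) : A
          (g) : A
        (r (g) (g)) : B
      (k (q (q (m))) (r (g) (g))) : ✗ arg 0 at [1, 0, 1, 0] has sort B, expected A
      (g) : A
          (m) : B
        (q (m)) : B
      (q (q (m))) : B
    (k (g) (q (q (m)))) : B


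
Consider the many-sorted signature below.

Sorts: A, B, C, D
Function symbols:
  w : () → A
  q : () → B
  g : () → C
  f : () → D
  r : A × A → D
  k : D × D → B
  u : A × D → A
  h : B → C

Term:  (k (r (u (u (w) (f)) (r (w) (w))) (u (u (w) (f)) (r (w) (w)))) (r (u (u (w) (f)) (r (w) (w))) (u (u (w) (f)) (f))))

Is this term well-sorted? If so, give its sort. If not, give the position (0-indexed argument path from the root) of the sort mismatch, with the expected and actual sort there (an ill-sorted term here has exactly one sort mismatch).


well-sorted; sort = B

        (w) : A
        (f) : D
      (u (w) (f)) : A
        (w) : A
        (w) : A
      (r (w) (w)) : D
    (u (u (w) (f)) (r (w) (w))) : A
        (w) : A
        (f) : D
      (u (w) (f)) : A
        (w) : A
        (w) : A
      (r (w) (w)) : D
    (u (u (w) (f)) (r (w) (w))) : A
  (r (u (u (w) (f)) (r (w) (w))) (u (u (w) (f)) (r (w) (w)))) : D
        (w) : A
        (f) : D
      (u (w) (f)) : A
        (w) : A
        (w) : A
      (r (w) (w)) : D
    (u (u (w) (f)) (r (w) (w))) : A
        (w) : A
        (f) : D
      (u (w) (f)) : A
      (f) : D
    (u (u (w) (f)) (f)) : A
  (r (u (u (w) (f)) (r (w) (w))) (u (u (w) (f)) (f))) : D
(k (r (u (u (w) (f)) (r (w) (w))) (u (u (w) (f)) (r (w) (w)))) (r (u (u (w) (f)) (r (w) (w))) (u (u (w) (f)) (f)))) : B


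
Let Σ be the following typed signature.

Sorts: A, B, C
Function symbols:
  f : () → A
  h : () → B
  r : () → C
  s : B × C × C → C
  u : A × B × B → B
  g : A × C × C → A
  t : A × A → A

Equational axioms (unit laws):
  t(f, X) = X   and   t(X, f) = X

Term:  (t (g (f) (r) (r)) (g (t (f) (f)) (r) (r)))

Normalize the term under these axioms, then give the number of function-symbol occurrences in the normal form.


1. (t (g (f) (r) (r)) (g (t (f) (f)) (r) (r)))  →  (t (g (f) (r) (r)) (g (f) (r) (r)))
normal form: (t (g (f) (r) (r)) (g (f) (r) (r)))

size = 9


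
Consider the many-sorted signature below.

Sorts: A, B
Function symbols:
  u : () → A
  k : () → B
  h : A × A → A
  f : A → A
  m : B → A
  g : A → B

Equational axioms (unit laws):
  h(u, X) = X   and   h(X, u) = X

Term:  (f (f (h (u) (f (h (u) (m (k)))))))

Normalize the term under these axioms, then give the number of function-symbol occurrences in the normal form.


1. (f (f (h (u) (f (h (u) (m (k)))))))  →  (f (f (f (h (u) (m (k))))))
2. (f (f (f (h (u) (m (k))))))  →  (f (f (f (m (k)))))
normal form: (f (f (f (m (k)))))

size = 5


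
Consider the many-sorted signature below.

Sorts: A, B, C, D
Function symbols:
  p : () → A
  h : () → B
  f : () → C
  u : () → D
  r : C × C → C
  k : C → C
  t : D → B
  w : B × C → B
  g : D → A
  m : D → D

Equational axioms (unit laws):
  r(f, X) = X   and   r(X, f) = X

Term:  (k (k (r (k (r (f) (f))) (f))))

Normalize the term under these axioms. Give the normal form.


normal form = (k (k (k (f))))

1. (k (k (r (k (r (f) (f))) (f))))  →  (k (k (k (r (f) (f)))))
2. (k (k (k (r (f) (f)))))  →  (k (k (k (f))))


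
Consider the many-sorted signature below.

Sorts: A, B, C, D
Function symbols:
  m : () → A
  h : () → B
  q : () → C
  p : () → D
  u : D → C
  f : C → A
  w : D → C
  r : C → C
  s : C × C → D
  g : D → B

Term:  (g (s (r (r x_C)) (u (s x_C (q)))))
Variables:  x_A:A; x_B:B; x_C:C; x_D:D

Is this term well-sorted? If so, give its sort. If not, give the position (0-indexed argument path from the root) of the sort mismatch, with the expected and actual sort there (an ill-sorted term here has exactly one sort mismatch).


well-sorted; sort = B

        x_C : C
      (r x_C) : C
    (r (r x_C)) : C
        x_C : C
        (q) : C
      (s x_C (q)) : D
    (u (s x_C (q))) : C
  (s (r (r x_C)) (u (s x_C (q)))) : D
(g (s (r (r x_C)) (u (s x_C (q))))) : B


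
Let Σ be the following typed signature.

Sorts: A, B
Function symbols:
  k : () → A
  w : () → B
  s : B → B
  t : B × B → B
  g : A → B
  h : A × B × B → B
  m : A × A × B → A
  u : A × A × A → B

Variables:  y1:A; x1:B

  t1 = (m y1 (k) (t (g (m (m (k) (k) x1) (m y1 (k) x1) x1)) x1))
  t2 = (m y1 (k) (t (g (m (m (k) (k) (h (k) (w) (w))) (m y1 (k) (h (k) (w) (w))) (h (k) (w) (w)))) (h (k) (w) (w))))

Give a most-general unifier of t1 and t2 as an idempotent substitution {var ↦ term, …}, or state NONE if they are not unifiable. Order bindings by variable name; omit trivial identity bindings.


{x1 ↦ (h (k) (w) (w))}


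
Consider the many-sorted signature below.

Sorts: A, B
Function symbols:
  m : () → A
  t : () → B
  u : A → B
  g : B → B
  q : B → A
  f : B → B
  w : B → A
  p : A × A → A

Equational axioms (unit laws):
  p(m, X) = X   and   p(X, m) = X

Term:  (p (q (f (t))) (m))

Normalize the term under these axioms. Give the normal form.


normal form = (q (f (t)))

1. (p (q (f (t))) (m))  →  (q (f (t)))


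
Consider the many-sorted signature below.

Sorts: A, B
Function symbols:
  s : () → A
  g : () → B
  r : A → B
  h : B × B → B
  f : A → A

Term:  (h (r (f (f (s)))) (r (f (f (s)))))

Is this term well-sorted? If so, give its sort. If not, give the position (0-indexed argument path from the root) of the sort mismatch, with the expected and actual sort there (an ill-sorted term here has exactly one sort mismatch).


        (s) : A
      (f (s)) : A
    (f (f (s))) : A
  (r (f (f (s)))) : B
        (s) : A
      (f (s)) : A
    (f (f (s))) : A
  (r (f (f (s)))) : B
(h (r (f (f (s)))) (r (f (f (s))))) : B

well-sorted; sort = B


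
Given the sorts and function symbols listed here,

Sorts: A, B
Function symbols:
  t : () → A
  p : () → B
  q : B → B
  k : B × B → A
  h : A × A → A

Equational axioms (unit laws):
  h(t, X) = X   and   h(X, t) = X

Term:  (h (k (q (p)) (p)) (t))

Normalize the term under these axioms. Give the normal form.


1. (h (k (q (p)) (p)) (t))  →  (k (q (p)) (p))

normal form = (k (q (p)) (p))


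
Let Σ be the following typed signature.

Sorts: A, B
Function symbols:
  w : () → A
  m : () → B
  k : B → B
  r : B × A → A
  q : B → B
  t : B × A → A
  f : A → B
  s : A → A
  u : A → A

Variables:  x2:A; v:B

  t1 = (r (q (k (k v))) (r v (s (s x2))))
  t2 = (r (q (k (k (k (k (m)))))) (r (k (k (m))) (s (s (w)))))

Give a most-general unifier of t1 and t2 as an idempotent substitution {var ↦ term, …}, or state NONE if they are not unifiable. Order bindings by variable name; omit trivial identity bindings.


{v ↦ (k (k (m))), x2 ↦ (w)}


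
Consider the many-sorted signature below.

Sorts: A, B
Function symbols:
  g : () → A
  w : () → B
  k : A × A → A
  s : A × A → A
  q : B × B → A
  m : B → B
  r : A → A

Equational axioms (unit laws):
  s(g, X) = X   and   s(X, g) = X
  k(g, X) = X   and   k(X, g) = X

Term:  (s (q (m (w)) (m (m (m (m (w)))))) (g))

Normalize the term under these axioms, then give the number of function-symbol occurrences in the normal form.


1. (s (q (m (w)) (m (m (m (m (w)))))) (g))  →  (q (m (w)) (m (m (m (m (w))))))
normal form: (q (m (w)) (m (m (m (m (w))))))

size = 8


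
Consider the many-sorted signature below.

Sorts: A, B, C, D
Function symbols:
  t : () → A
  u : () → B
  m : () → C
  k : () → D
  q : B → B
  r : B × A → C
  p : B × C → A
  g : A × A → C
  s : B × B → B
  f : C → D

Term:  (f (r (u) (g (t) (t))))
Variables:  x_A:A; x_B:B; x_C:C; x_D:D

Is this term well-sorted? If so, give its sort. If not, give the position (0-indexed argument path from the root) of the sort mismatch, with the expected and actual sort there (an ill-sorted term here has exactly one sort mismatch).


    (u) : B
      (t) : A
      (t) : A
    (g (t) (t)) : C
  (r (u) (g (t) (t))) : ✗ arg 1 at [0, 1] has sort C, expected A

ill-sorted at position [0, 1]: expected A, got C


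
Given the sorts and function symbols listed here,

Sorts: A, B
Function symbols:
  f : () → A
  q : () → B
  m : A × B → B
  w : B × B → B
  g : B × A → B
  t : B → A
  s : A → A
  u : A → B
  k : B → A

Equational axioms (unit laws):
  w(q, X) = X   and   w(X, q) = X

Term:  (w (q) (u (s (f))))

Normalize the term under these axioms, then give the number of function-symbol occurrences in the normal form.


size = 3

1. (w (q) (u (s (f))))  →  (u (s (f)))
normal form: (u (s (f)))


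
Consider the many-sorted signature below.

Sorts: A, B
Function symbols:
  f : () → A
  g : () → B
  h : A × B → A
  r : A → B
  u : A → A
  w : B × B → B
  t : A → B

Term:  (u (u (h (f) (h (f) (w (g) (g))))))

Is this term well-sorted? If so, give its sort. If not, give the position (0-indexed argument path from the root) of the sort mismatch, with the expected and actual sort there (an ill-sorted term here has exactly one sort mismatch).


      (f) : A
        (f) : A
          (g) : B
          (g) : B
        (w (g) (g)) : B
      (h (f) (w (g) (g))) : A
    (h (f) (h (f) (w (g) (g)))) : ✗ arg 1 at [0, 0, 1] has sort A, expected B

ill-sorted at position [0, 0, 1]: expected B, got A


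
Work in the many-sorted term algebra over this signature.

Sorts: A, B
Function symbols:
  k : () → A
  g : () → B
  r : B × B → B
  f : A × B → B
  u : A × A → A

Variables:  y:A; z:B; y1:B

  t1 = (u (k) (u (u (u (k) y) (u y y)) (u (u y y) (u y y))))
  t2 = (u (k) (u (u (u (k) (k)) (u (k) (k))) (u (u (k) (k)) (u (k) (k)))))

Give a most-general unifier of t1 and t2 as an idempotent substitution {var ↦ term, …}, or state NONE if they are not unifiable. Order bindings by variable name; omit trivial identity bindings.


{y ↦ (k)}


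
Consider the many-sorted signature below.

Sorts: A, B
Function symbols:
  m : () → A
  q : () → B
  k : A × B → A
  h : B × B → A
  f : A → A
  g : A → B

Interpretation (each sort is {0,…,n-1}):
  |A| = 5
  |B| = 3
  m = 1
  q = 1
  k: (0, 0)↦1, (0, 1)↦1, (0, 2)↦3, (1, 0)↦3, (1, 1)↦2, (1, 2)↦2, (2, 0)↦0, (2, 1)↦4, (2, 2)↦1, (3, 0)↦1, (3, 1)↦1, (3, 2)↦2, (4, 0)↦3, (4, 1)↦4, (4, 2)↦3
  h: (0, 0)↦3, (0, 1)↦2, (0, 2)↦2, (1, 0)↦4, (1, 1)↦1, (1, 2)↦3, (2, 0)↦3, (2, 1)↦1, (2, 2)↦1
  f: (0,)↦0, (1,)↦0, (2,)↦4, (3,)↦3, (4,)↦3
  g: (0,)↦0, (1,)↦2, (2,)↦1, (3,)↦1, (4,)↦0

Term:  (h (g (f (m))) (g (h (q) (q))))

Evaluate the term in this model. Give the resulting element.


  m = 1
  (f (m)) = f(1,) = 0
  (g (f (m))) = g(0,) = 0
  q = 1
  q = 1
  (h (q) (q)) = h(1, 1) = 1
  (g (h (q) (q))) = g(1,) = 2
  (h (g (f (m))) (g (h (q) (q)))) = h(0, 2) = 2

value = 2


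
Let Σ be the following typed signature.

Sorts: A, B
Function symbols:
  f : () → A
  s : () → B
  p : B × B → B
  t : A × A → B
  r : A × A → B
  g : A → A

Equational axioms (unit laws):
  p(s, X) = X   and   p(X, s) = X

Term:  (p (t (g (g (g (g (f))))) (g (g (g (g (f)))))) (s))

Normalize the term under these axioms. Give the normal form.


1. (p (t (g (g (g (g (f))))) (g (g (g (g (f)))))) (s))  →  (t (g (g (g (g (f))))) (g (g (g (g (f))))))

normal form = (t (g (g (g (g (f))))) (g (g (g (g (f))))))


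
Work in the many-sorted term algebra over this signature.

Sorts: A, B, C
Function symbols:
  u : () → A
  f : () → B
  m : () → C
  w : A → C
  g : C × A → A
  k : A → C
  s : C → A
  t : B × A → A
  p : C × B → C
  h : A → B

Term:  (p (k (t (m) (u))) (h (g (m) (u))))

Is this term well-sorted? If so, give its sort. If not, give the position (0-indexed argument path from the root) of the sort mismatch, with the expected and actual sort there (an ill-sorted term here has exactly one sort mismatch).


      (m) : C
      (u) : A
    (t (m) (u)) : ✗ arg 0 at [0, 0, 0] has sort C, expected B
      (m) : C
      (u) : A
    (g (m) (u)) : A
  (h (g (m) (u))) : B

ill-sorted at position [0, 0, 0]: expected B, got C


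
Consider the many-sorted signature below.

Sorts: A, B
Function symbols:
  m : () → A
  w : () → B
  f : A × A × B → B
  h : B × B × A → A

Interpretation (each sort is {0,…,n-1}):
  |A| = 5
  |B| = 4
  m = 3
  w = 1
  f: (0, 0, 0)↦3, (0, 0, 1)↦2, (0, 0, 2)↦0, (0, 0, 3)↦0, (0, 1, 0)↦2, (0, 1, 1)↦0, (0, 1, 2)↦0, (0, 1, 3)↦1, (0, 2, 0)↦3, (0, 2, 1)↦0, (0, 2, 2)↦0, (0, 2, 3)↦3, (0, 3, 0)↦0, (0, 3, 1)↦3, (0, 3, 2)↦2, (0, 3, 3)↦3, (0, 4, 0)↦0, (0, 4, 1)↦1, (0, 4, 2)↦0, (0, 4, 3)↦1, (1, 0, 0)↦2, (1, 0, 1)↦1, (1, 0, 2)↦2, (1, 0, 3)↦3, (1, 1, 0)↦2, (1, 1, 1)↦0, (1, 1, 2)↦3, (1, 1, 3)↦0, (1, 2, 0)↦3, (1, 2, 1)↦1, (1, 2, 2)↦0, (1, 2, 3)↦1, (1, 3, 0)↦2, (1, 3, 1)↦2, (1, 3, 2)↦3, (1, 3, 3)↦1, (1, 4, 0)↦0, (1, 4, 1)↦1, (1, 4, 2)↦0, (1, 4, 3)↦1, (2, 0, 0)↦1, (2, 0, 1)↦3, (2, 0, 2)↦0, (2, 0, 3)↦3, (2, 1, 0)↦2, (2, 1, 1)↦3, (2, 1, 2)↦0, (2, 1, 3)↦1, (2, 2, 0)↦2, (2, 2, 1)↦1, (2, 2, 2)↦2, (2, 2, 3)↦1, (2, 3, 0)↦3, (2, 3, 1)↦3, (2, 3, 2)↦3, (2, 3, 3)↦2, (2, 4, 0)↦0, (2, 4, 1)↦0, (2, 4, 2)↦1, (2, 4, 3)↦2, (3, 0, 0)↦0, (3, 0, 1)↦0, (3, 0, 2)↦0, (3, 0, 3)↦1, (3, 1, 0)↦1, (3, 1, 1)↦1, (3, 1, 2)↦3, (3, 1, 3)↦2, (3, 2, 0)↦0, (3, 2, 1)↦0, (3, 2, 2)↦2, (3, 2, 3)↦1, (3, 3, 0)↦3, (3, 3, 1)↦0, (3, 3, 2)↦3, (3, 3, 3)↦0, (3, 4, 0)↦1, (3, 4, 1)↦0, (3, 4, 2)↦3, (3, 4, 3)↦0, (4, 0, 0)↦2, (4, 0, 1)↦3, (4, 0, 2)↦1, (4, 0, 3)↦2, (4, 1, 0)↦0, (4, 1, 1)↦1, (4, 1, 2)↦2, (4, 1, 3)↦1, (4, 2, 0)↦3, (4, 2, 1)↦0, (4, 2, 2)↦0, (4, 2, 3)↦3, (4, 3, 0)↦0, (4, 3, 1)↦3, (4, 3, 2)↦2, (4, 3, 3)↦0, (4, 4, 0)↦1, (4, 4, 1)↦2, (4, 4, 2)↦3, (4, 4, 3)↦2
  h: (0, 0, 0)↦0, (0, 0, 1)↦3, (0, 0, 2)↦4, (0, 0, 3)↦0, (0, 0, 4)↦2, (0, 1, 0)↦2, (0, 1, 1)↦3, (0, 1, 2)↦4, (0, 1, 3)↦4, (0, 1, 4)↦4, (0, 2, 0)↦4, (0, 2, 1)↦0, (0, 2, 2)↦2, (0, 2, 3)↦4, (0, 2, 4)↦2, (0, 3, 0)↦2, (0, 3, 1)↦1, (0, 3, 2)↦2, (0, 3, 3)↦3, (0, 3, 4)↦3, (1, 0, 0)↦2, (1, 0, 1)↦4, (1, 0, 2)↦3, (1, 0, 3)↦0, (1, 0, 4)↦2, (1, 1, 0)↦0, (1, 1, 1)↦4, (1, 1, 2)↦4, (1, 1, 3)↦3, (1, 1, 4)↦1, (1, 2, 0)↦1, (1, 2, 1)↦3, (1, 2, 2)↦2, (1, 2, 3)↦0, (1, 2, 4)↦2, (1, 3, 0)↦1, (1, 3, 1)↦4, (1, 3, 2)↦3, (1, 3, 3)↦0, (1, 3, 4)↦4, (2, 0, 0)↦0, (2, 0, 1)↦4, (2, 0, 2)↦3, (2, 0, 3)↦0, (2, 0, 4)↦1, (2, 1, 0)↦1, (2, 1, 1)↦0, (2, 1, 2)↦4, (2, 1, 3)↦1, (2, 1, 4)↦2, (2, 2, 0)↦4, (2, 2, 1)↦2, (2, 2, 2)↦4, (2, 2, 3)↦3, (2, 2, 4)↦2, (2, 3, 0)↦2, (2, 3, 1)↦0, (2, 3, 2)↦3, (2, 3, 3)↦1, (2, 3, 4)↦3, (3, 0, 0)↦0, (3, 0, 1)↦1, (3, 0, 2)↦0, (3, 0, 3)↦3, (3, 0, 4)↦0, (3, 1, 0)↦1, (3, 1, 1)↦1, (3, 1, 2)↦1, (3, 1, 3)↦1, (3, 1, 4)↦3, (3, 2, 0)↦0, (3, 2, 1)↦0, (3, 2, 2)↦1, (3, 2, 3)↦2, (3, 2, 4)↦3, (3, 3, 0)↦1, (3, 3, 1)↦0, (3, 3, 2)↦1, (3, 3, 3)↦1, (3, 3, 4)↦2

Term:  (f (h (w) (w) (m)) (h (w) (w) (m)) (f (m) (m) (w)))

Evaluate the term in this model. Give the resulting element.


  w = 1
  w = 1
  m = 3
  (h (w) (w) (m)) = h(1, 1, 3) = 3
  w = 1
  w = 1
  m = 3
  (h (w) (w) (m)) = h(1, 1, 3) = 3
  m = 3
  m = 3
  w = 1
  (f (m) (m) (w)) = f(3, 3, 1) = 0
  (f (h (w) (w) (m)) (h (w) (w) (m)) (f (m) (m) (w))) = f(3, 3, 0) = 3

value = 3


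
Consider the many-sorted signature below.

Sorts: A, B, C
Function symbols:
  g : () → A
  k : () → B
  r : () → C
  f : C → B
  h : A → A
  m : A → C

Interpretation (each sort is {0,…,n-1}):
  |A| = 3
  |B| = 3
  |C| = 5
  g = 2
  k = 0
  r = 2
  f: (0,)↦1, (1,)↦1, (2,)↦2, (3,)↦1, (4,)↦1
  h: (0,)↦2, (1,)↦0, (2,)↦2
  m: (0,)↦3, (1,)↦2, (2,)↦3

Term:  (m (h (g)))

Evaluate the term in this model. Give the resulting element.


value = 3

  g = 2
  (h (g)) = h(2,) = 2
  (m (h (g))) = m(2,) = 3


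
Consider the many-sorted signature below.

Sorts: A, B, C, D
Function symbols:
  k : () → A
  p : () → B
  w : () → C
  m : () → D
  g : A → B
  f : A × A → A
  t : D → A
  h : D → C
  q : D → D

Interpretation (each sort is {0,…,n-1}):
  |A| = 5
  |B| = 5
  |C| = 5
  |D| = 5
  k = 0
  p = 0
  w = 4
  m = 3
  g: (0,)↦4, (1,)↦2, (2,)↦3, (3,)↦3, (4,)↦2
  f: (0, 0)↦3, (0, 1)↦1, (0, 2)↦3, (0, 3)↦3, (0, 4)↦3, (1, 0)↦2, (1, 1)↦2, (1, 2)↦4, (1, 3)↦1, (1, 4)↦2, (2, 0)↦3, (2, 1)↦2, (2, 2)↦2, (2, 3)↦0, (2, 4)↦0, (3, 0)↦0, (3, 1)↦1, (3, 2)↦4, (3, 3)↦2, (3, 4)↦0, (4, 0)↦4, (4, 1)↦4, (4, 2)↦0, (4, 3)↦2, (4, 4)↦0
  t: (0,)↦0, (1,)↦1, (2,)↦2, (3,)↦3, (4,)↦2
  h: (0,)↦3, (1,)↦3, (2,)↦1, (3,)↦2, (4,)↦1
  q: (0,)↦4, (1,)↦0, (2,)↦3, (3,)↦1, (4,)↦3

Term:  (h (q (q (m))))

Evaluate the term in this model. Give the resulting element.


  m = 3
  (q (m)) = q(3,) = 1
  (q (q (m))) = q(1,) = 0
  (h (q (q (m)))) = h(0,) = 3

value = 3


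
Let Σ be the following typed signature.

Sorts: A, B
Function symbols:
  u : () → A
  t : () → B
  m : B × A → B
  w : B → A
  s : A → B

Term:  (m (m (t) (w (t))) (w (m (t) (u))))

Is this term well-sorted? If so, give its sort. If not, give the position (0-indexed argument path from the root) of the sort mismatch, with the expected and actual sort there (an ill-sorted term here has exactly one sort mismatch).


well-sorted; sort = B

    (t) : B
      (t) : B
    (w (t)) : A
  (m (t) (w (t))) : B
      (t) : B
      (u) : A
    (m (t) (u)) : B
  (w (m (t) (u))) : A
(m (m (t) (w (t))) (w (m (t) (u)))) : B
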